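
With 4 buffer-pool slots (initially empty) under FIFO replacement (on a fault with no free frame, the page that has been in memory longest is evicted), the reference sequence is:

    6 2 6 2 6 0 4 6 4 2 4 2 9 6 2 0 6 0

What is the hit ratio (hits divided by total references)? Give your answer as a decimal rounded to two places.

0.56

6: miss, frames (6)
2: miss, frames (6 2)
6: hit
2: hit
6: hit
0: miss, frames (6 2 0)
4: miss, frames (6 2 0 4)
6: hit
4: hit
2: hit
4: hit
2: hit
9: miss, evict 6, frames (2 0 4 9)
6: miss, evict 2, frames (0 4 9 6)
2: miss, evict 0, frames (4 9 6 2)
0: miss, evict 4, frames (9 6 2 0)
6: hit
0: hit
Hits: 10 of 18 references → 10/18 = 0.5556.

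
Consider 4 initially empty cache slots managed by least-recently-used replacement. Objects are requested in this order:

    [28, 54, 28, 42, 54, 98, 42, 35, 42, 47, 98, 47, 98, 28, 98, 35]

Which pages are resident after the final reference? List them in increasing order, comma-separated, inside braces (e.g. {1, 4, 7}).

28 → miss, frames (28)
54 → miss, frames (28 54)
28 → hit
42 → miss, frames (54 28 42)
54 → hit
98 → miss, frames (28 42 54 98)
42 → hit
35 → miss, evict 28, frames (54 98 42 35)
42 → hit
47 → miss, evict 54, frames (98 35 42 47)
98 → hit
47 → hit
98 → hit
28 → miss, evict 35, frames (42 47 98 28)
98 → hit
35 → miss, evict 42, frames (47 28 98 35)

{28, 35, 47, 98}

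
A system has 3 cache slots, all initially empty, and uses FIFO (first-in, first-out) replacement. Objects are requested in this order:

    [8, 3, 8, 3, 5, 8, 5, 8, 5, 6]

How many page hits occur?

8 -> fault, frames {8}
3 -> fault, frames {8,3}
8 -> hit
3 -> hit
5 -> fault, frames {8,3,5}
8 -> hit
5 -> hit
8 -> hit
5 -> hit
6 -> fault, evict 8, frames {3,5,6}
Hits: 6.

6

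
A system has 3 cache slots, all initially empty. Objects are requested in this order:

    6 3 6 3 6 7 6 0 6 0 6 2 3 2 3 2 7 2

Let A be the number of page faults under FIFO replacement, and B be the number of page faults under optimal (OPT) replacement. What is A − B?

Under FIFO: F F . . . F . F F . . F F . . . F . → 8 faults.
Under OPT: F F . . . F . F . . . F . . . . F . → 6 faults.
A − B = 8 − 6 = 2.

2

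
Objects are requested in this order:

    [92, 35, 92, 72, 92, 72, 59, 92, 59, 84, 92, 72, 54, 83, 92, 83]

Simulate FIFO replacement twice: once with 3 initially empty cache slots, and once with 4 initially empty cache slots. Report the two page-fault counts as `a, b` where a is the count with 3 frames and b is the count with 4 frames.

10, 8

3 frames: F F . F . . F F . F . F F F F . → 10 faults.
4 frames: F F . F . . F . . F F . F F . . → 8 faults.
8 < 10: adding a frame reduced faults, as is typical.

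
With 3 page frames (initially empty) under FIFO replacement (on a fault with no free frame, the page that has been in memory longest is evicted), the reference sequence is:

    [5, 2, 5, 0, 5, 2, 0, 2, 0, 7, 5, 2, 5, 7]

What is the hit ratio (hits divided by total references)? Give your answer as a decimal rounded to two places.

0.57

5: miss, frames {5}
2: miss, frames {5,2}
5: hit
0: miss, frames {5,2,0}
5: hit
2: hit
0: hit
2: hit
0: hit
7: miss, evict 5, frames {2,0,7}
5: miss, evict 2, frames {0,7,5}
2: miss, evict 0, frames {7,5,2}
5: hit
7: hit
Hits: 8 of 14 references → 8/14 = 0.5714.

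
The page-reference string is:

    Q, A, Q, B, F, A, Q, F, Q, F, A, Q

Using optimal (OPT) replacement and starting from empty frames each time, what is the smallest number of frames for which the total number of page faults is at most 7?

f=1: 12 faults
f=2: 6 faults
f=3: 4 faults
f=4: 4 faults
Smallest f with faults ≤ 7 is 2.

2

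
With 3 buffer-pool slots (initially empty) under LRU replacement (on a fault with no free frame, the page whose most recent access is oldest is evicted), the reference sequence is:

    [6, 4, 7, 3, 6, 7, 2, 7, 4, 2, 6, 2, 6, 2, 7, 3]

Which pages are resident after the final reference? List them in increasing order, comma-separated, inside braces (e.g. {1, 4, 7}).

6 -> fault, frames {6}
4 -> fault, frames {6,4}
7 -> fault, frames {6,4,7}
3 -> fault, evict 6, frames {4,7,3}
6 -> fault, evict 4, frames {7,3,6}
7 -> hit
2 -> fault, evict 3, frames {6,7,2}
7 -> hit
4 -> fault, evict 6, frames {2,7,4}
2 -> hit
6 -> fault, evict 7, frames {4,2,6}
2 -> hit
6 -> hit
2 -> hit
7 -> fault, evict 4, frames {6,2,7}
3 -> fault, evict 6, frames {2,7,3}

{2, 3, 7}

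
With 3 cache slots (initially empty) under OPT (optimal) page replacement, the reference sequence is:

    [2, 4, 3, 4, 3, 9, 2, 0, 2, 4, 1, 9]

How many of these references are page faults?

2: fault, frames (2)
4: fault, frames (2 4)
3: fault, frames (2 4 3)
4: hit
3: hit
9: fault, evict 3, frames (2 4 9)
2: hit
0: fault, evict 9, frames (2 4 0)
2: hit
4: hit
1: fault, evict 0, frames (2 4 1)
9: fault, evict 1, frames (2 4 9)
Page faults: 7.

7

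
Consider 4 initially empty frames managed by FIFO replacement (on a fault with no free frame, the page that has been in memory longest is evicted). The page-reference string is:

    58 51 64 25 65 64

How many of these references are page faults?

5

58 → fault, frames [58]
51 → fault, frames [58, 51]
64 → fault, frames [58, 51, 64]
25 → fault, frames [58, 51, 64, 25]
65 → fault, evict 58, frames [51, 64, 25, 65]
64 → hit
Page faults: 5.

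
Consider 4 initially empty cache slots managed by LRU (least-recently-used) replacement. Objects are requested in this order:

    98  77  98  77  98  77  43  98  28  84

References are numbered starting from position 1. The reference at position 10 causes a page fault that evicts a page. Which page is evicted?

77

pos 1: 98 → miss, frames {98}
pos 2: 77 → miss, frames {98,77}
pos 3: 98 → hit
pos 4: 77 → hit
pos 5: 98 → hit
pos 6: 77 → hit
pos 7: 43 → miss, frames {98,77,43}
pos 8: 98 → hit
pos 9: 28 → miss, frames {77,43,98,28}
pos 10: 84 → miss, evict 77, frames {43,98,28,84}
At position 10, page 77 is evicted.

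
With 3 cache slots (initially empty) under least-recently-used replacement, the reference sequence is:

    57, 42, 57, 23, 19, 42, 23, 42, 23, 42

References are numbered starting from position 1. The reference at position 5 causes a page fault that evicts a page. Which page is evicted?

pos 1: 57: miss, frames {57}
pos 2: 42: miss, frames {57,42}
pos 3: 57: hit
pos 4: 23: miss, frames {42,57,23}
pos 5: 19: miss, evict 42, frames {57,23,19}
At position 5, page 42 is evicted.

42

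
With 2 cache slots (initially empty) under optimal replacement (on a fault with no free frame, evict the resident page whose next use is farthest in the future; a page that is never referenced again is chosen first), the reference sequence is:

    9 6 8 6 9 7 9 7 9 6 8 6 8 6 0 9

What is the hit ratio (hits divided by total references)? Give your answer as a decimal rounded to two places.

9 -> fault, frames [9]
6 -> fault, frames [9, 6]
8 -> fault, evict 9, frames [6, 8]
6 -> hit
9 -> fault, evict 8, frames [6, 9]
7 -> fault, evict 6, frames [9, 7]
9 -> hit
7 -> hit
9 -> hit
6 -> fault, evict 7, frames [9, 6]
8 -> fault, evict 9, frames [6, 8]
6 -> hit
8 -> hit
6 -> hit
0 -> fault, evict 8, frames [6, 0]
9 -> fault, evict 0, frames [6, 9]
Hits: 7 of 16 references → 7/16 = 0.4375.

0.44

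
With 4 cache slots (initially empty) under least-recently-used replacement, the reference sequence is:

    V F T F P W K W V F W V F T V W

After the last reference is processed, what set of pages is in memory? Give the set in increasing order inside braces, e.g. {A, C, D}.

{F, T, V, W}

V: miss, frames (V)
F: miss, frames (V F)
T: miss, frames (V F T)
F: hit
P: miss, frames (V T F P)
W: miss, evict V, frames (T F P W)
K: miss, evict T, frames (F P W K)
W: hit
V: miss, evict F, frames (P K W V)
F: miss, evict P, frames (K W V F)
W: hit
V: hit
F: hit
T: miss, evict K, frames (W V F T)
V: hit
W: hit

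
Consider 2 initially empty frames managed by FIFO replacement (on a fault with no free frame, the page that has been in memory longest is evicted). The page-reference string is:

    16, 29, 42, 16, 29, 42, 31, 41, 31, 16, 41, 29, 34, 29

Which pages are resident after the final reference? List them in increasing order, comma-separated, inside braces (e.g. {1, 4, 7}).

{29, 34}

16: miss, frames {16}
29: miss, frames {16,29}
42: miss, evict 16, frames {29,42}
16: miss, evict 29, frames {42,16}
29: miss, evict 42, frames {16,29}
42: miss, evict 16, frames {29,42}
31: miss, evict 29, frames {42,31}
41: miss, evict 42, frames {31,41}
31: hit
16: miss, evict 31, frames {41,16}
41: hit
29: miss, evict 41, frames {16,29}
34: miss, evict 16, frames {29,34}
29: hit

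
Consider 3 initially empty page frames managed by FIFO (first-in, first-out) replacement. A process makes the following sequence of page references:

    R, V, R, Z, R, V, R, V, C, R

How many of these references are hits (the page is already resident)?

5

R → miss, frames {R}
V → miss, frames {R,V}
R → hit
Z → miss, frames {R,V,Z}
R → hit
V → hit
R → hit
V → hit
C → miss, evict R, frames {V,Z,C}
R → miss, evict V, frames {Z,C,R}
Hits: 5.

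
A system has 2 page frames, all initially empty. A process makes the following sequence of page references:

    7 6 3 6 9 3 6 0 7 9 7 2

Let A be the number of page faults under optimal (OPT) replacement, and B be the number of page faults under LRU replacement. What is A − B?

-2

Under OPT: F F F . F . F F F . . F → 8 faults.
Under LRU: F F F . F F F F F F . F → 10 faults.
A − B = 8 − 10 = -2.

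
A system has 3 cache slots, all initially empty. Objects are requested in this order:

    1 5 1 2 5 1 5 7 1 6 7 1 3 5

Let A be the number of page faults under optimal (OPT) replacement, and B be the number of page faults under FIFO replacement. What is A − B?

-1

Under OPT: F F . F . . . F . F . . F F → 7 faults.
Under FIFO: F F . F . . . F F F . . F F → 8 faults.
A − B = 7 − 8 = -1.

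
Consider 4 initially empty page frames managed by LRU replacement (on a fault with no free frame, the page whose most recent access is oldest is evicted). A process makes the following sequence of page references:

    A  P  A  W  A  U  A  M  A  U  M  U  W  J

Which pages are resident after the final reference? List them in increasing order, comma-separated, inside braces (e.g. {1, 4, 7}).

A → fault, frames {A}
P → fault, frames {A,P}
A → hit
W → fault, frames {P,A,W}
A → hit
U → fault, frames {P,W,A,U}
A → hit
M → fault, evict P, frames {W,U,A,M}
A → hit
U → hit
M → hit
U → hit
W → hit
J → fault, evict A, frames {M,U,W,J}

{J, M, U, W}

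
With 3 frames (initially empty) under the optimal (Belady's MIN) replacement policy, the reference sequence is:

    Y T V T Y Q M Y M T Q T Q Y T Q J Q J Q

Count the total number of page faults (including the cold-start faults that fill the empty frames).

Y → fault, frames (Y)
T → fault, frames (Y T)
V → fault, frames (Y T V)
T → hit
Y → hit
Q → fault, evict V, frames (Y T Q)
M → fault, evict Q, frames (Y T M)
Y → hit
M → hit
T → hit
Q → fault, evict M, frames (Y T Q)
T → hit
Q → hit
Y → hit
T → hit
Q → hit
J → fault, evict T, frames (Y Q J)
Q → hit
J → hit
Q → hit
Page faults: 7.

7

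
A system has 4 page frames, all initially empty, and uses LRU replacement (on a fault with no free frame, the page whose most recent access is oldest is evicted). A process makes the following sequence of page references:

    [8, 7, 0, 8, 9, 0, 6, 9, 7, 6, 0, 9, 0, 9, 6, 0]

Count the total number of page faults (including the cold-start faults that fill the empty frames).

8 → fault, frames (8)
7 → fault, frames (8 7)
0 → fault, frames (8 7 0)
8 → hit
9 → fault, frames (7 0 8 9)
0 → hit
6 → fault, evict 7, frames (8 9 0 6)
9 → hit
7 → fault, evict 8, frames (0 6 9 7)
6 → hit
0 → hit
9 → hit
0 → hit
9 → hit
6 → hit
0 → hit
Page faults: 6.

6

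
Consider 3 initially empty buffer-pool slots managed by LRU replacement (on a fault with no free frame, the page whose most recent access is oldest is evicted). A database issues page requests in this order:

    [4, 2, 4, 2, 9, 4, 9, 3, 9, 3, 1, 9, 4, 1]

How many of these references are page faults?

6

4 → miss, frames [4]
2 → miss, frames [4, 2]
4 → hit
2 → hit
9 → miss, frames [4, 2, 9]
4 → hit
9 → hit
3 → miss, evict 2, frames [4, 9, 3]
9 → hit
3 → hit
1 → miss, evict 4, frames [9, 3, 1]
9 → hit
4 → miss, evict 3, frames [1, 9, 4]
1 → hit
Page faults: 6.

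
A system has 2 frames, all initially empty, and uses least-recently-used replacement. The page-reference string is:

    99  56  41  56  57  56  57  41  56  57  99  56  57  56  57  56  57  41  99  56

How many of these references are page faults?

99 → miss, frames [99]
56 → miss, frames [99, 56]
41 → miss, evict 99, frames [56, 41]
56 → hit
57 → miss, evict 41, frames [56, 57]
56 → hit
57 → hit
41 → miss, evict 56, frames [57, 41]
56 → miss, evict 57, frames [41, 56]
57 → miss, evict 41, frames [56, 57]
99 → miss, evict 56, frames [57, 99]
56 → miss, evict 57, frames [99, 56]
57 → miss, evict 99, frames [56, 57]
56 → hit
57 → hit
56 → hit
57 → hit
41 → miss, evict 56, frames [57, 41]
99 → miss, evict 57, frames [41, 99]
56 → miss, evict 41, frames [99, 56]
Page faults: 13.

13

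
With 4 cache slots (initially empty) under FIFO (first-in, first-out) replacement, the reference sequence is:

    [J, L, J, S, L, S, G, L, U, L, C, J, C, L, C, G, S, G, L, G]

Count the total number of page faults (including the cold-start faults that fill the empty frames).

10

J -> miss, frames {J}
L -> miss, frames {J,L}
J -> hit
S -> miss, frames {J,L,S}
L -> hit
S -> hit
G -> miss, frames {J,L,S,G}
L -> hit
U -> miss, evict J, frames {L,S,G,U}
L -> hit
C -> miss, evict L, frames {S,G,U,C}
J -> miss, evict S, frames {G,U,C,J}
C -> hit
L -> miss, evict G, frames {U,C,J,L}
C -> hit
G -> miss, evict U, frames {C,J,L,G}
S -> miss, evict C, frames {J,L,G,S}
G -> hit
L -> hit
G -> hit
Page faults: 10.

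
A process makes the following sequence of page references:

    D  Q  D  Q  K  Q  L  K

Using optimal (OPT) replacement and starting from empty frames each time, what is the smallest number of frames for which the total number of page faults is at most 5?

f=1: 8 faults
f=2: 4 faults
f=3: 4 faults
f=4: 4 faults
Smallest f with faults ≤ 5 is 2.

2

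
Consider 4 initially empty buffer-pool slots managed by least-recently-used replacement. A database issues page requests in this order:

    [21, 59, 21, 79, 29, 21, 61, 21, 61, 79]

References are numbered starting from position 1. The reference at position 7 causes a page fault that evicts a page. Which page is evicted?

59

pos 1: 21 → miss, frames [21]
pos 2: 59 → miss, frames [21, 59]
pos 3: 21 → hit
pos 4: 79 → miss, frames [59, 21, 79]
pos 5: 29 → miss, frames [59, 21, 79, 29]
pos 6: 21 → hit
pos 7: 61 → miss, evict 59, frames [79, 29, 21, 61]
At position 7, page 59 is evicted.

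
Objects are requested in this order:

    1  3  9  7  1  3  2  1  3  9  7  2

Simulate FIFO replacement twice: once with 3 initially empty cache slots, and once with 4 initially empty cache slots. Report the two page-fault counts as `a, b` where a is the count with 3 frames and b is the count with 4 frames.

9, 10

3 frames: F F F F F F F . . F F . → 9 faults.
4 frames: F F F F . . F F F F F F → 10 faults.
10 > 9: adding a frame increased faults — Belady's anomaly.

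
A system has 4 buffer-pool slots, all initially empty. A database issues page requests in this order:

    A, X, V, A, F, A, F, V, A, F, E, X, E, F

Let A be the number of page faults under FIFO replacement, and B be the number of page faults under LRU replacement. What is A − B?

Under FIFO: F F F . F . . . . . F . . . → 5 faults.
Under LRU: F F F . F . . . . . F F . . → 6 faults.
A − B = 5 − 6 = -1.

-1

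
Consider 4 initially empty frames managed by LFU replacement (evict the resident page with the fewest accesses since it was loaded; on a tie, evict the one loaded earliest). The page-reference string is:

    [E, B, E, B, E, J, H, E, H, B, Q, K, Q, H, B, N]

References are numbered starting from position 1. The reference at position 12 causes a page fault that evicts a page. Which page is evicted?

pos 1: E: fault, frames {E}
pos 2: B: fault, frames {E,B}
pos 3: E: hit
pos 4: B: hit
pos 5: E: hit
pos 6: J: fault, frames {E,B,J}
pos 7: H: fault, frames {E,B,J,H}
pos 8: E: hit
pos 9: H: hit
pos 10: B: hit
pos 11: Q: fault, evict J, frames {E,B,H,Q}
pos 12: K: fault, evict Q, frames {E,B,H,K}
At position 12, page Q is evicted.

Q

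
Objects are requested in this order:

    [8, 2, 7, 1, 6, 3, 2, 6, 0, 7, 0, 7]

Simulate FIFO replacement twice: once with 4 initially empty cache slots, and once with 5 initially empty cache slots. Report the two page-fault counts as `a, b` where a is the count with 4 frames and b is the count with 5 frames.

4 frames: F F F F F F F . F F . . → 9 faults.
5 frames: F F F F F F . . F . . . → 7 faults.
7 < 9: adding a frame reduced faults, as is typical.

9, 7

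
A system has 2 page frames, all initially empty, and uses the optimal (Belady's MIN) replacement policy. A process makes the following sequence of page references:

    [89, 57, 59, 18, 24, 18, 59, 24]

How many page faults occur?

89: fault, frames [89]
57: fault, frames [89, 57]
59: fault, evict 57, frames [89, 59]
18: fault, evict 89, frames [59, 18]
24: fault, evict 59, frames [18, 24]
18: hit
59: fault, evict 18, frames [24, 59]
24: hit
Page faults: 6.

6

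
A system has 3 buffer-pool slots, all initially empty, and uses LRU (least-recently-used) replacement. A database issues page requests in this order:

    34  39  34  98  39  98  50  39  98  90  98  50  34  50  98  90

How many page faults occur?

8

34: miss, frames (34)
39: miss, frames (34 39)
34: hit
98: miss, frames (39 34 98)
39: hit
98: hit
50: miss, evict 34, frames (39 98 50)
39: hit
98: hit
90: miss, evict 50, frames (39 98 90)
98: hit
50: miss, evict 39, frames (90 98 50)
34: miss, evict 90, frames (98 50 34)
50: hit
98: hit
90: miss, evict 34, frames (50 98 90)
Page faults: 8.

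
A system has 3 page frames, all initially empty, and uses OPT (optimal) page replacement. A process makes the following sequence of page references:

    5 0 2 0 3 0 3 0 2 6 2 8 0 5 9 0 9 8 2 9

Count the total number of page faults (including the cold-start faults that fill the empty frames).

9

5: fault, frames [5]
0: fault, frames [5, 0]
2: fault, frames [5, 0, 2]
0: hit
3: fault, evict 5, frames [0, 2, 3]
0: hit
3: hit
0: hit
2: hit
6: fault, evict 3, frames [0, 2, 6]
2: hit
8: fault, evict 6, frames [0, 2, 8]
0: hit
5: fault, evict 2, frames [0, 8, 5]
9: fault, evict 5, frames [0, 8, 9]
0: hit
9: hit
8: hit
2: fault, evict 8, frames [0, 9, 2]
9: hit
Page faults: 9.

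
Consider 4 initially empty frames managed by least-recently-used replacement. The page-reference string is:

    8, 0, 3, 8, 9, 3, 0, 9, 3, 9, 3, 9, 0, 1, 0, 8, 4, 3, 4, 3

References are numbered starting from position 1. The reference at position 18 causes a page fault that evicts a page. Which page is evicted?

pos 1: 8: fault, frames (8)
pos 2: 0: fault, frames (8 0)
pos 3: 3: fault, frames (8 0 3)
pos 4: 8: hit
pos 5: 9: fault, frames (0 3 8 9)
pos 6: 3: hit
pos 7: 0: hit
pos 8: 9: hit
pos 9: 3: hit
pos 10: 9: hit
pos 11: 3: hit
pos 12: 9: hit
pos 13: 0: hit
pos 14: 1: fault, evict 8, frames (3 9 0 1)
pos 15: 0: hit
pos 16: 8: fault, evict 3, frames (9 1 0 8)
pos 17: 4: fault, evict 9, frames (1 0 8 4)
pos 18: 3: fault, evict 1, frames (0 8 4 3)
At position 18, page 1 is evicted.

1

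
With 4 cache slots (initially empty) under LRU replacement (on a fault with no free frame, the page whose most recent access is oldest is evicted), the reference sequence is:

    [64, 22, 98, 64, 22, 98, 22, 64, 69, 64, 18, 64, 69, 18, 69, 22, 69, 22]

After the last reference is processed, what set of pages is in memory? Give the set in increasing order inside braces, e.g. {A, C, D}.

64: miss, frames {64}
22: miss, frames {64,22}
98: miss, frames {64,22,98}
64: hit
22: hit
98: hit
22: hit
64: hit
69: miss, frames {98,22,64,69}
64: hit
18: miss, evict 98, frames {22,69,64,18}
64: hit
69: hit
18: hit
69: hit
22: hit
69: hit
22: hit

{18, 22, 64, 69}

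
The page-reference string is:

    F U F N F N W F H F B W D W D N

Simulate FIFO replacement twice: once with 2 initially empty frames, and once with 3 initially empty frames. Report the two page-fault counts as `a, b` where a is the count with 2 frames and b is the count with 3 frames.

11, 10

2 frames: F F . F F . F . F F F F F . . F → 11 faults.
3 frames: F F . F . . F F F . F F F . . F → 10 faults.
10 < 11: adding a frame reduced faults, as is typical.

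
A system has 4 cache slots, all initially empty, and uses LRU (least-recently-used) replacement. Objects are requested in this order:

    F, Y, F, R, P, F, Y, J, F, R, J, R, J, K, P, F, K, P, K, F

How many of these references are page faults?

9

F -> miss, frames (F)
Y -> miss, frames (F Y)
F -> hit
R -> miss, frames (Y F R)
P -> miss, frames (Y F R P)
F -> hit
Y -> hit
J -> miss, evict R, frames (P F Y J)
F -> hit
R -> miss, evict P, frames (Y J F R)
J -> hit
R -> hit
J -> hit
K -> miss, evict Y, frames (F R J K)
P -> miss, evict F, frames (R J K P)
F -> miss, evict R, frames (J K P F)
K -> hit
P -> hit
K -> hit
F -> hit
Page faults: 9.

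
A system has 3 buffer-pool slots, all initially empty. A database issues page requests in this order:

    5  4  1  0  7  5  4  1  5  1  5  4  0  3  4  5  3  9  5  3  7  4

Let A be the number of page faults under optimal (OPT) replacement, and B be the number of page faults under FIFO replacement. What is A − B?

-5

Under OPT: F F F F F . . F . . . . F F . . . F . . F F → 11 faults.
Under FIFO: F F F F F F F F . . . . F F F F . F . F F F → 16 faults.
A − B = 11 − 16 = -5.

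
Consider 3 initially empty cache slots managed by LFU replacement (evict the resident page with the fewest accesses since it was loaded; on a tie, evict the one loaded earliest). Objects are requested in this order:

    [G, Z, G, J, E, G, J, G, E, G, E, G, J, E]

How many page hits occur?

G → miss, frames (G)
Z → miss, frames (G Z)
G → hit
J → miss, frames (G Z J)
E → miss, evict Z, frames (G J E)
G → hit
J → hit
G → hit
E → hit
G → hit
E → hit
G → hit
J → hit
E → hit
Hits: 10.

10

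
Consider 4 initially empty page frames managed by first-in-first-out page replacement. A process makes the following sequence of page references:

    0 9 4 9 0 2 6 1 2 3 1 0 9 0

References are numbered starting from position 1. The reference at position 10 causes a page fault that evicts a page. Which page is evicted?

4

pos 1: 0: miss, frames {0}
pos 2: 9: miss, frames {0,9}
pos 3: 4: miss, frames {0,9,4}
pos 4: 9: hit
pos 5: 0: hit
pos 6: 2: miss, frames {0,9,4,2}
pos 7: 6: miss, evict 0, frames {9,4,2,6}
pos 8: 1: miss, evict 9, frames {4,2,6,1}
pos 9: 2: hit
pos 10: 3: miss, evict 4, frames {2,6,1,3}
At position 10, page 4 is evicted.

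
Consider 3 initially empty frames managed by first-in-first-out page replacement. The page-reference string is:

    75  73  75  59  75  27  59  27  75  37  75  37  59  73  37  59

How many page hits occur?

8

75 → fault, frames [75]
73 → fault, frames [75, 73]
75 → hit
59 → fault, frames [75, 73, 59]
75 → hit
27 → fault, evict 75, frames [73, 59, 27]
59 → hit
27 → hit
75 → fault, evict 73, frames [59, 27, 75]
37 → fault, evict 59, frames [27, 75, 37]
75 → hit
37 → hit
59 → fault, evict 27, frames [75, 37, 59]
73 → fault, evict 75, frames [37, 59, 73]
37 → hit
59 → hit
Hits: 8.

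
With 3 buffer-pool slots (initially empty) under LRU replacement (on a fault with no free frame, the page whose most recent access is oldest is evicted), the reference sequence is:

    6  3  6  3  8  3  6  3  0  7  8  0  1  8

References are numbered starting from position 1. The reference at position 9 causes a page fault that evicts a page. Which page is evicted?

pos 1: 6: miss, frames (6)
pos 2: 3: miss, frames (6 3)
pos 3: 6: hit
pos 4: 3: hit
pos 5: 8: miss, frames (6 3 8)
pos 6: 3: hit
pos 7: 6: hit
pos 8: 3: hit
pos 9: 0: miss, evict 8, frames (6 3 0)
At position 9, page 8 is evicted.

8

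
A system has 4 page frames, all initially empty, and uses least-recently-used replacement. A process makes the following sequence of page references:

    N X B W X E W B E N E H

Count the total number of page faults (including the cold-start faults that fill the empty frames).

7

N: miss, frames {N}
X: miss, frames {N,X}
B: miss, frames {N,X,B}
W: miss, frames {N,X,B,W}
X: hit
E: miss, evict N, frames {B,W,X,E}
W: hit
B: hit
E: hit
N: miss, evict X, frames {W,B,E,N}
E: hit
H: miss, evict W, frames {B,N,E,H}
Page faults: 7.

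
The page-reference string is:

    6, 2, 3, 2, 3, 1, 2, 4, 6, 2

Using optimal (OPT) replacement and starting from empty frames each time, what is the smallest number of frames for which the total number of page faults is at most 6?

2

f=1: 10 faults
f=2: 6 faults
f=3: 5 faults
f=4: 5 faults
f=5: 5 faults
Smallest f with faults ≤ 6 is 2.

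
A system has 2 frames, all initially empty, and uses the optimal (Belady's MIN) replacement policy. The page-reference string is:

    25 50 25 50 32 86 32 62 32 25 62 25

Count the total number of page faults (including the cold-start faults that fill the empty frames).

25 → fault, frames (25)
50 → fault, frames (25 50)
25 → hit
50 → hit
32 → fault, evict 50, frames (25 32)
86 → fault, evict 25, frames (32 86)
32 → hit
62 → fault, evict 86, frames (32 62)
32 → hit
25 → fault, evict 32, frames (62 25)
62 → hit
25 → hit
Page faults: 6.

6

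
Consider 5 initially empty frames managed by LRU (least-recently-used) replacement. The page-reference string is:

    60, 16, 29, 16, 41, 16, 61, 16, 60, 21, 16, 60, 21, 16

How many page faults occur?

60 → fault, frames (60)
16 → fault, frames (60 16)
29 → fault, frames (60 16 29)
16 → hit
41 → fault, frames (60 29 16 41)
16 → hit
61 → fault, frames (60 29 41 16 61)
16 → hit
60 → hit
21 → fault, evict 29, frames (41 61 16 60 21)
16 → hit
60 → hit
21 → hit
16 → hit
Page faults: 6.

6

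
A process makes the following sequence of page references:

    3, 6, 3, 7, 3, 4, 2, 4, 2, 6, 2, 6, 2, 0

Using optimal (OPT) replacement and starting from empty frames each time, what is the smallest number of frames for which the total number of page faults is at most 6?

f=1: 14 faults
f=2: 7 faults
f=3: 6 faults
f=4: 6 faults
f=5: 6 faults
f=6: 6 faults
Smallest f with faults ≤ 6 is 3.

3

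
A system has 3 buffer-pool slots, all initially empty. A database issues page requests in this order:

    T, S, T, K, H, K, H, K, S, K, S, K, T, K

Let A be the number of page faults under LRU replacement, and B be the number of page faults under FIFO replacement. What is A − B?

1

Under LRU: F F . F F . . . F . . . F . → 6 faults.
Under FIFO: F F . F F . . . . . . . F . → 5 faults.
A − B = 6 − 5 = 1.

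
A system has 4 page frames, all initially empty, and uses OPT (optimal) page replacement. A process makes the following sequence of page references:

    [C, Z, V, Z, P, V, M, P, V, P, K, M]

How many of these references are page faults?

C → miss, frames (C)
Z → miss, frames (C Z)
V → miss, frames (C Z V)
Z → hit
P → miss, frames (C Z V P)
V → hit
M → miss, evict Z, frames (C V P M)
P → hit
V → hit
P → hit
K → miss, evict P, frames (C V M K)
M → hit
Page faults: 6.

6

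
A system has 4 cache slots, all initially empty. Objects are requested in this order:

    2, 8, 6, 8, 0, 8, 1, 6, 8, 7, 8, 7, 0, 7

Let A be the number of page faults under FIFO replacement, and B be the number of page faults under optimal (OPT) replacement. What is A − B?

1

Under FIFO: F F F . F . F . . F F . . . → 7 faults.
Under OPT: F F F . F . F . . F . . . . → 6 faults.
A − B = 7 − 6 = 1.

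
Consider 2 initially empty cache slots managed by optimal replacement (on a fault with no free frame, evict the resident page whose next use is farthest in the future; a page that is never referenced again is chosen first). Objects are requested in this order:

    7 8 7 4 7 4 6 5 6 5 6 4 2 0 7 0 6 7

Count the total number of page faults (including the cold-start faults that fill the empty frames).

10

7: miss, frames (7)
8: miss, frames (7 8)
7: hit
4: miss, evict 8, frames (7 4)
7: hit
4: hit
6: miss, evict 7, frames (4 6)
5: miss, evict 4, frames (6 5)
6: hit
5: hit
6: hit
4: miss, evict 5, frames (6 4)
2: miss, evict 4, frames (6 2)
0: miss, evict 2, frames (6 0)
7: miss, evict 6, frames (0 7)
0: hit
6: miss, evict 0, frames (7 6)
7: hit
Page faults: 10.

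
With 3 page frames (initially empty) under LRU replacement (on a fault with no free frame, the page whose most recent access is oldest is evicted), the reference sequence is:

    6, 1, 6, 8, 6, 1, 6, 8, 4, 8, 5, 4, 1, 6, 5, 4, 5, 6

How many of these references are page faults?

9

6 → fault, frames (6)
1 → fault, frames (6 1)
6 → hit
8 → fault, frames (1 6 8)
6 → hit
1 → hit
6 → hit
8 → hit
4 → fault, evict 1, frames (6 8 4)
8 → hit
5 → fault, evict 6, frames (4 8 5)
4 → hit
1 → fault, evict 8, frames (5 4 1)
6 → fault, evict 5, frames (4 1 6)
5 → fault, evict 4, frames (1 6 5)
4 → fault, evict 1, frames (6 5 4)
5 → hit
6 → hit
Page faults: 9.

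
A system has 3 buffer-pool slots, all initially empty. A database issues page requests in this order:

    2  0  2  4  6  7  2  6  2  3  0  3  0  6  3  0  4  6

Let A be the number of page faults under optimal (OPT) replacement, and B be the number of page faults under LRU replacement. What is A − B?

-3

Under OPT: F F . F F F . . . F F . . . . . F . → 8 faults.
Under LRU: F F . F F F F . . F F . . F . . F F → 11 faults.
A − B = 8 − 11 = -3.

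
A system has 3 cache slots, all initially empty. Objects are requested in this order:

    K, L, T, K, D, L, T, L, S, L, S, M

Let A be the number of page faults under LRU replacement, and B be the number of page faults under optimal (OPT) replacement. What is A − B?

2

Under LRU: F F F . F F F . F . . F → 8 faults.
Under OPT: F F F . F . . . F . . F → 6 faults.
A − B = 8 − 6 = 2.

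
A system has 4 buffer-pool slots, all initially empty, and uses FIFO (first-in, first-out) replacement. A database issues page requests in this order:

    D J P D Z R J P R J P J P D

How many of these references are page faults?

6

D -> miss, frames {D}
J -> miss, frames {D,J}
P -> miss, frames {D,J,P}
D -> hit
Z -> miss, frames {D,J,P,Z}
R -> miss, evict D, frames {J,P,Z,R}
J -> hit
P -> hit
R -> hit
J -> hit
P -> hit
J -> hit
P -> hit
D -> miss, evict J, frames {P,Z,R,D}
Page faults: 6.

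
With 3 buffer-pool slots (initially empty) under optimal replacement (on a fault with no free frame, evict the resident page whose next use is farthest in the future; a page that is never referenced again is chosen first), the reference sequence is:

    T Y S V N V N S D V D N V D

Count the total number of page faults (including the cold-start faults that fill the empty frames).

6

T -> fault, frames [T]
Y -> fault, frames [T, Y]
S -> fault, frames [T, Y, S]
V -> fault, evict Y, frames [T, S, V]
N -> fault, evict T, frames [S, V, N]
V -> hit
N -> hit
S -> hit
D -> fault, evict S, frames [V, N, D]
V -> hit
D -> hit
N -> hit
V -> hit
D -> hit
Page faults: 6.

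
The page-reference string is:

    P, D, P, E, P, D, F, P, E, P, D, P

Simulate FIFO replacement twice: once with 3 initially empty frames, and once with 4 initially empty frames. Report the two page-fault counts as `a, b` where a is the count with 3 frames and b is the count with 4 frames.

6, 4

3 frames: F F . F . . F F . . F . → 6 faults.
4 frames: F F . F . . F . . . . . → 4 faults.
4 < 6: adding a frame reduced faults, as is typical.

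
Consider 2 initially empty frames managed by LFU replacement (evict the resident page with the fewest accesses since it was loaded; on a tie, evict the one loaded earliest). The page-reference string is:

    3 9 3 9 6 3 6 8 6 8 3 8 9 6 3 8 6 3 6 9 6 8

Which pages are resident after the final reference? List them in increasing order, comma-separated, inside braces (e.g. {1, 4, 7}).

3: miss, frames {3}
9: miss, frames {3,9}
3: hit
9: hit
6: miss, evict 3, frames {9,6}
3: miss, evict 6, frames {9,3}
6: miss, evict 3, frames {9,6}
8: miss, evict 6, frames {9,8}
6: miss, evict 8, frames {9,6}
8: miss, evict 6, frames {9,8}
3: miss, evict 8, frames {9,3}
8: miss, evict 3, frames {9,8}
9: hit
6: miss, evict 8, frames {9,6}
3: miss, evict 6, frames {9,3}
8: miss, evict 3, frames {9,8}
6: miss, evict 8, frames {9,6}
3: miss, evict 6, frames {9,3}
6: miss, evict 3, frames {9,6}
9: hit
6: hit
8: miss, evict 6, frames {9,8}

{8, 9}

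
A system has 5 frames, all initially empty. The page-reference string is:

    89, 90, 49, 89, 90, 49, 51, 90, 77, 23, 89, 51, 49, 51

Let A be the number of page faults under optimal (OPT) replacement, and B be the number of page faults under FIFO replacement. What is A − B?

Under OPT: F F F . . . F . F F . . . . → 6 faults.
Under FIFO: F F F . . . F . F F F . . . → 7 faults.
A − B = 6 − 7 = -1.

-1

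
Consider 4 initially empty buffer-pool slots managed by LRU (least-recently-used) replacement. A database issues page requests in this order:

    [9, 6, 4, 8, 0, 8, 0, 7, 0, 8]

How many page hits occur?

4

9 -> fault, frames (9)
6 -> fault, frames (9 6)
4 -> fault, frames (9 6 4)
8 -> fault, frames (9 6 4 8)
0 -> fault, evict 9, frames (6 4 8 0)
8 -> hit
0 -> hit
7 -> fault, evict 6, frames (4 8 0 7)
0 -> hit
8 -> hit
Hits: 4.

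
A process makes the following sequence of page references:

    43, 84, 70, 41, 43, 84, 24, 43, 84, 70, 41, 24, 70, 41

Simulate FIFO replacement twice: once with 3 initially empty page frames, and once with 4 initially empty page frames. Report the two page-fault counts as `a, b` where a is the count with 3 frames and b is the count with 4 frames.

3 frames: F F F F F F F . . F F . . . → 9 faults.
4 frames: F F F F . . F F F F F F . . → 10 faults.
10 > 9: adding a frame increased faults — Belady's anomaly.

9, 10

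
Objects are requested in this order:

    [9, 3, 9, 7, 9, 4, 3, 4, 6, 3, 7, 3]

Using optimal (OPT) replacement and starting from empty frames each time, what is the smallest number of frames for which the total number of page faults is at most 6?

3

f=1: 12 faults
f=2: 7 faults
f=3: 5 faults
f=4: 5 faults
f=5: 5 faults
Smallest f with faults ≤ 6 is 3.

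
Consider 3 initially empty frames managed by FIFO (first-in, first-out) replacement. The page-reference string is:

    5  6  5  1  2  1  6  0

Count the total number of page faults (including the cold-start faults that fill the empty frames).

5 → miss, frames [5]
6 → miss, frames [5, 6]
5 → hit
1 → miss, frames [5, 6, 1]
2 → miss, evict 5, frames [6, 1, 2]
1 → hit
6 → hit
0 → miss, evict 6, frames [1, 2, 0]
Page faults: 5.

5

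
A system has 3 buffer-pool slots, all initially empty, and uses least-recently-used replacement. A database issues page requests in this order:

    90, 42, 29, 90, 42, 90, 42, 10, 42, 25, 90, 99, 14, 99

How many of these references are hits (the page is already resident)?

6

90 → miss, frames (90)
42 → miss, frames (90 42)
29 → miss, frames (90 42 29)
90 → hit
42 → hit
90 → hit
42 → hit
10 → miss, evict 29, frames (90 42 10)
42 → hit
25 → miss, evict 90, frames (10 42 25)
90 → miss, evict 10, frames (42 25 90)
99 → miss, evict 42, frames (25 90 99)
14 → miss, evict 25, frames (90 99 14)
99 → hit
Hits: 6.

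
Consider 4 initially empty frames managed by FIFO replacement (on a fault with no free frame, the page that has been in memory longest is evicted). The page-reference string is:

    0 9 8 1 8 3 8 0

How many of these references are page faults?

6

0 -> fault, frames (0)
9 -> fault, frames (0 9)
8 -> fault, frames (0 9 8)
1 -> fault, frames (0 9 8 1)
8 -> hit
3 -> fault, evict 0, frames (9 8 1 3)
8 -> hit
0 -> fault, evict 9, frames (8 1 3 0)
Page faults: 6.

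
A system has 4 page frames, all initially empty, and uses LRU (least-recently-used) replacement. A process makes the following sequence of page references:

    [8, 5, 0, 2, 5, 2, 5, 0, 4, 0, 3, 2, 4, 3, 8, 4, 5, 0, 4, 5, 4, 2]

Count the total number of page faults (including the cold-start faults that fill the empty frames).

11

8: miss, frames [8]
5: miss, frames [8, 5]
0: miss, frames [8, 5, 0]
2: miss, frames [8, 5, 0, 2]
5: hit
2: hit
5: hit
0: hit
4: miss, evict 8, frames [2, 5, 0, 4]
0: hit
3: miss, evict 2, frames [5, 4, 0, 3]
2: miss, evict 5, frames [4, 0, 3, 2]
4: hit
3: hit
8: miss, evict 0, frames [2, 4, 3, 8]
4: hit
5: miss, evict 2, frames [3, 8, 4, 5]
0: miss, evict 3, frames [8, 4, 5, 0]
4: hit
5: hit
4: hit
2: miss, evict 8, frames [0, 5, 4, 2]
Page faults: 11.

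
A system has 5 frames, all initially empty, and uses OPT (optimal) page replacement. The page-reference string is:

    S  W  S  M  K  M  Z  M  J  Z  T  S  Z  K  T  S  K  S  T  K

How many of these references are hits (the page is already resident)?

13

S: fault, frames [S]
W: fault, frames [S, W]
S: hit
M: fault, frames [S, W, M]
K: fault, frames [S, W, M, K]
M: hit
Z: fault, frames [S, W, M, K, Z]
M: hit
J: fault, evict M, frames [S, W, K, Z, J]
Z: hit
T: fault, evict J, frames [S, W, K, Z, T]
S: hit
Z: hit
K: hit
T: hit
S: hit
K: hit
S: hit
T: hit
K: hit
Hits: 13.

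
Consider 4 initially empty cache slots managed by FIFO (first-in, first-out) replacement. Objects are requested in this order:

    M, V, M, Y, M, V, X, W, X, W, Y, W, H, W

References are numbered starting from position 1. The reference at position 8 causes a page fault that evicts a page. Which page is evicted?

pos 1: M: fault, frames [M]
pos 2: V: fault, frames [M, V]
pos 3: M: hit
pos 4: Y: fault, frames [M, V, Y]
pos 5: M: hit
pos 6: V: hit
pos 7: X: fault, frames [M, V, Y, X]
pos 8: W: fault, evict M, frames [V, Y, X, W]
At position 8, page M is evicted.

M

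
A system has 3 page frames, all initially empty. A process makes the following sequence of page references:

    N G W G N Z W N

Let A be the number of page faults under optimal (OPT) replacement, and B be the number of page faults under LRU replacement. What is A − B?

-1

Under OPT: F F F . . F . . → 4 faults.
Under LRU: F F F . . F F . → 5 faults.
A − B = 4 − 5 = -1.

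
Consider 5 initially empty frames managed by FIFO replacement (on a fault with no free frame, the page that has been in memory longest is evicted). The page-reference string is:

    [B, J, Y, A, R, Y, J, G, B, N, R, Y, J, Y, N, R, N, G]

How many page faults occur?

12

B: fault, frames (B)
J: fault, frames (B J)
Y: fault, frames (B J Y)
A: fault, frames (B J Y A)
R: fault, frames (B J Y A R)
Y: hit
J: hit
G: fault, evict B, frames (J Y A R G)
B: fault, evict J, frames (Y A R G B)
N: fault, evict Y, frames (A R G B N)
R: hit
Y: fault, evict A, frames (R G B N Y)
J: fault, evict R, frames (G B N Y J)
Y: hit
N: hit
R: fault, evict G, frames (B N Y J R)
N: hit
G: fault, evict B, frames (N Y J R G)
Page faults: 12.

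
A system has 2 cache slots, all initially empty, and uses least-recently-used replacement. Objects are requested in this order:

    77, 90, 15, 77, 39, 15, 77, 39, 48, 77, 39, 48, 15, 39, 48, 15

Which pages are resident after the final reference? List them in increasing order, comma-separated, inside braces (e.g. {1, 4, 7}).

77: fault, frames [77]
90: fault, frames [77, 90]
15: fault, evict 77, frames [90, 15]
77: fault, evict 90, frames [15, 77]
39: fault, evict 15, frames [77, 39]
15: fault, evict 77, frames [39, 15]
77: fault, evict 39, frames [15, 77]
39: fault, evict 15, frames [77, 39]
48: fault, evict 77, frames [39, 48]
77: fault, evict 39, frames [48, 77]
39: fault, evict 48, frames [77, 39]
48: fault, evict 77, frames [39, 48]
15: fault, evict 39, frames [48, 15]
39: fault, evict 48, frames [15, 39]
48: fault, evict 15, frames [39, 48]
15: fault, evict 39, frames [48, 15]

{15, 48}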